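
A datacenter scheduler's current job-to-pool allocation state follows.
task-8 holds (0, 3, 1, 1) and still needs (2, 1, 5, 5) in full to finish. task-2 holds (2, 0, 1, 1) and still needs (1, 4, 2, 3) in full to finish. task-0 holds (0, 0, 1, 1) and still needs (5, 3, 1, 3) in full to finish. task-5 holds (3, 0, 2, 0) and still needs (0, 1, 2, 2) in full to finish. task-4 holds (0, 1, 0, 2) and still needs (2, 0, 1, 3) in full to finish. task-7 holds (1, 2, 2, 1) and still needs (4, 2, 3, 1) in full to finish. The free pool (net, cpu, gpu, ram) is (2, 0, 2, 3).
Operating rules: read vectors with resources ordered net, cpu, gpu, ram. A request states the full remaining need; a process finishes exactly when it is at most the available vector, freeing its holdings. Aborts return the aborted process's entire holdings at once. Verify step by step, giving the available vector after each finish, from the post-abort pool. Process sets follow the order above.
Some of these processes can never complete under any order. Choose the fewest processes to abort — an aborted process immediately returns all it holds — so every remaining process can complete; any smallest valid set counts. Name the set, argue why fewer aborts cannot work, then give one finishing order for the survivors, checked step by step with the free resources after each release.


The answer: abort task-8.
Key observation: the deadlocked task-7 becomes finishable only because task-8 released (0, 3, 1, 1); it completes at step 3 below.
Why nothing smaller works: aborting no one leaves the state deadlocked as given.
Survivors finish in the order: task-4, task-5, task-7, task-0, task-2. Step-by-step check (pool after the aborts first):
  pool = (2, 3, 3, 4)
  task-4 needs (2, 0, 1, 3) <= (2, 3, 3, 4) -> finishes; pool += (0, 1, 0, 2) = (2, 4, 3, 6)
  task-5 needs (0, 1, 2, 2) <= (2, 4, 3, 6) -> finishes; pool += (3, 0, 2, 0) = (5, 4, 5, 6)
  task-7 needs (4, 2, 3, 1) <= (5, 4, 5, 6) -> finishes; pool += (1, 2, 2, 1) = (6, 6, 7, 7)
  task-0 needs (5, 3, 1, 3) <= (6, 6, 7, 7) -> finishes; pool += (0, 0, 1, 1) = (6, 6, 8, 8)
  task-2 needs (1, 4, 2, 3) <= (6, 6, 8, 8) -> finishes; pool += (2, 0, 1, 1) = (8, 6, 9, 9)


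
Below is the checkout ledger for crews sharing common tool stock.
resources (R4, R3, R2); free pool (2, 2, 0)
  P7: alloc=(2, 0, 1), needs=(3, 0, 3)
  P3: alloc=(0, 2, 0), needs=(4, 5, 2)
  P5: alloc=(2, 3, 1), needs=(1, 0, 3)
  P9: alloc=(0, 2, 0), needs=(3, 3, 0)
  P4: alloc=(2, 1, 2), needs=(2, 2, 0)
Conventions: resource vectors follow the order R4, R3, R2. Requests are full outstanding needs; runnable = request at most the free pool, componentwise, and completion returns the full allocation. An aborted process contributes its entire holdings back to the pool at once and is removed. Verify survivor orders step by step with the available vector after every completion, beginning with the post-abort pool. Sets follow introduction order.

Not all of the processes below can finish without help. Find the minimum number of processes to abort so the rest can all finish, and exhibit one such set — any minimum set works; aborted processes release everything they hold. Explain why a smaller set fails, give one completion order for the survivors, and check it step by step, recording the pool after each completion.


The answer: abort P7.
Key observation: P5 had no path to completion before; after the abort of P7 ((2, 0, 1) returned), step 3 is where it fits.
No smaller set exists: with zero aborts the deadlock remains.
Survivors finish in the order: P4, P9, P5, P3. Walking it through (pool after the aborts first):
  pool = (4, 2, 1)
  run P4 (needs (2, 2, 0), free (4, 2, 1)); after release of (2, 1, 2) the pool is (6, 3, 3)
  run P9 (needs (3, 3, 0), free (6, 3, 3)); after release of (0, 2, 0) the pool is (6, 5, 3)
  run P5 (needs (1, 0, 3), free (6, 5, 3)); after release of (2, 3, 1) the pool is (8, 8, 4)
  run P3 (needs (4, 5, 2), free (8, 8, 4)); after release of (0, 2, 0) the pool is (8, 10, 4)


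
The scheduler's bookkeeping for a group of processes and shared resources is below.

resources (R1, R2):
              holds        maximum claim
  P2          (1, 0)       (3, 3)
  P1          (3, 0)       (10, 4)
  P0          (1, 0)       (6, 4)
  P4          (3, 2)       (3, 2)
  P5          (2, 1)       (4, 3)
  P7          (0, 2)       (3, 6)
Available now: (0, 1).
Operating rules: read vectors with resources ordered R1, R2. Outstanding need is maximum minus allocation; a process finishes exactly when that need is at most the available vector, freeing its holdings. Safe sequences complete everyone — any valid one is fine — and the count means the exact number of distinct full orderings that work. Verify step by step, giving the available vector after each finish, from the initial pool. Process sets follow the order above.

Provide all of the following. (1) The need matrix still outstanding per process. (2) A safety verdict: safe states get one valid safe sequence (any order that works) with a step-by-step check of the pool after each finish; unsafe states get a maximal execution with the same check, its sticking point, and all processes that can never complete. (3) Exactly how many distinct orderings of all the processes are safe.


(1) Remaining need (order R1, R2):
  P2: (2, 3)
  P1: (7, 4)
  P0: (5, 4)
  P4: (0, 0)
  P5: (2, 2)
  P7: (3, 4)
(2) SAFE, for example via the order P4, P5, P0, P2, P7, P1.
Key observation: at P0 the run first touches a limit — (5, 4) against (5, 4), exact on a resource it actually requests.
Step-by-step check:
  pool = (0, 1)
  P4: need (0, 0) fits (0, 1); releases (3, 2), pool now (3, 3)
  P5: need (2, 2) fits (3, 3); releases (2, 1), pool now (5, 4)
  P0: need (5, 4) fits (5, 4); releases (1, 0), pool now (6, 4)
  P2: need (2, 3) fits (6, 4); releases (1, 0), pool now (7, 4)
  P7: need (3, 4) fits (7, 4); releases (0, 2), pool now (7, 6)
  P1: need (7, 4) fits (7, 6); releases (3, 0), pool now (10, 6)
(3) Exactly 11 of the possible complete orderings are safe sequences.


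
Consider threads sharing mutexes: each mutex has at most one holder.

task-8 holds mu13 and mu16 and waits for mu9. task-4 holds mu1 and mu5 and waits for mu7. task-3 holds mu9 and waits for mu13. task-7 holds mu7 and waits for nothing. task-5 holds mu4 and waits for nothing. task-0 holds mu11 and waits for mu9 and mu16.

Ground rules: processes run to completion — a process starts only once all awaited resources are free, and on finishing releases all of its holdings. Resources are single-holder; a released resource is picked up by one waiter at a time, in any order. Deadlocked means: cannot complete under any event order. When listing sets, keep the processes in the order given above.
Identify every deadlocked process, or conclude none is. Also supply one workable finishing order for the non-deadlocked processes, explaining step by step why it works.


Deadlocked set: task-8, task-3 and task-0.
Key observation: task-8 -> task-3 -> task-8 is a circular wait — nothing in it can go first; task-0 waits into the deadlock from upstream.
The rest can finish in the order task-5, task-7, task-4.
Check, step by step:
  task-5: no waits; runs immediately, freeing mu4
  task-7: no waits; runs immediately, freeing mu7
  run task-4 (all its waits — mu7 — are resolved); releases mu1 and mu5


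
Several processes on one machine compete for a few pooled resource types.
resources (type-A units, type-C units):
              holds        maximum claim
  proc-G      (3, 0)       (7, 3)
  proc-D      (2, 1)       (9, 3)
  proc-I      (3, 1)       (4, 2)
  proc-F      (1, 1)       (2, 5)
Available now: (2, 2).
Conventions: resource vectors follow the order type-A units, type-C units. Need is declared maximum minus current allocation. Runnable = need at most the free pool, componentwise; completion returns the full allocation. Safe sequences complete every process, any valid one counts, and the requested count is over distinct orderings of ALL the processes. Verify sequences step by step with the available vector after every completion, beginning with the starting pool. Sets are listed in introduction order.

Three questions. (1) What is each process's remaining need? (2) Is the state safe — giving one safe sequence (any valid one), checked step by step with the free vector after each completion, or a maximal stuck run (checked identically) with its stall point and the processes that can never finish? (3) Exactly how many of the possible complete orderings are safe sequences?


(1) Remaining need (order type-A units, type-C units):
  proc-G: (4, 3)
  proc-D: (7, 2)
  proc-I: (1, 1)
  proc-F: (1, 4)
(2) SAFE, for example via the order proc-I, proc-G, proc-D, proc-F.
Key observation: the first exact fit in this order is proc-G — it needs (4, 3) with (5, 3) free, meeting a requested resource to the last unit.
Verifying each step:
  pool = (2, 2)
  run proc-I (needs (1, 1), free (2, 2)); after release of (3, 1) the pool is (5, 3)
  run proc-G (needs (4, 3), free (5, 3)); after release of (3, 0) the pool is (8, 3)
  run proc-D (needs (7, 2), free (8, 3)); after release of (2, 1) the pool is (10, 4)
  run proc-F (needs (1, 4), free (10, 4)); after release of (1, 1) the pool is (11, 5)
(3) Precisely 1 of the possible complete orderings is a safe sequence.


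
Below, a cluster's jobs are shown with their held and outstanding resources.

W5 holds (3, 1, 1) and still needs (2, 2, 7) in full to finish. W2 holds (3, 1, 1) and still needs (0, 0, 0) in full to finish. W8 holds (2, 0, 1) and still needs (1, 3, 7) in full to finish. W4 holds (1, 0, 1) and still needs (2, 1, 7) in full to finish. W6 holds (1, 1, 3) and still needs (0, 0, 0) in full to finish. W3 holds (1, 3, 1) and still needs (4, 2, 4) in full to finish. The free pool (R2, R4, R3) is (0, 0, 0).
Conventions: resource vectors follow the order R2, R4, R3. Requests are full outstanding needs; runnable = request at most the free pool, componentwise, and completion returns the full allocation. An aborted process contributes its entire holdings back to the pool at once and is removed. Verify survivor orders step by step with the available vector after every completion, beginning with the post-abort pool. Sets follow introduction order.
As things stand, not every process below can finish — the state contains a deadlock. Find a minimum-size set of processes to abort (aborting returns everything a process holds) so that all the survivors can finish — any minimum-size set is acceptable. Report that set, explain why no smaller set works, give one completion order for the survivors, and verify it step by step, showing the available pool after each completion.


Abort W5 and W4.
Key observation: W8 was stuck for good until W5 and W4 gave back (4, 1, 2); in the order shown it finishes at step 4.
No one abort is enough; case by case: W5 alone leaves W8 blocked (short on R3); W2 alone leaves W5 blocked (short on R3); W8 alone leaves W5 blocked (short on R3); W4 alone leaves W5 blocked (short on R3); W6 alone leaves W5 blocked (short on R3); W3 alone leaves W5 blocked (short on R3).
The survivors complete as W6, W3, W2, W8. Walking it through (starting from the post-abort pool):
  pool = (4, 1, 2)
  W6 needs (0, 0, 0) <= (4, 1, 2) -> finishes; pool += (1, 1, 3) = (5, 2, 5)
  W3 needs (4, 2, 4) <= (5, 2, 5) -> finishes; pool += (1, 3, 1) = (6, 5, 6)
  W2 needs (0, 0, 0) <= (6, 5, 6) -> finishes; pool += (3, 1, 1) = (9, 6, 7)
  W8 needs (1, 3, 7) <= (9, 6, 7) -> finishes; pool += (2, 0, 1) = (11, 6, 8)


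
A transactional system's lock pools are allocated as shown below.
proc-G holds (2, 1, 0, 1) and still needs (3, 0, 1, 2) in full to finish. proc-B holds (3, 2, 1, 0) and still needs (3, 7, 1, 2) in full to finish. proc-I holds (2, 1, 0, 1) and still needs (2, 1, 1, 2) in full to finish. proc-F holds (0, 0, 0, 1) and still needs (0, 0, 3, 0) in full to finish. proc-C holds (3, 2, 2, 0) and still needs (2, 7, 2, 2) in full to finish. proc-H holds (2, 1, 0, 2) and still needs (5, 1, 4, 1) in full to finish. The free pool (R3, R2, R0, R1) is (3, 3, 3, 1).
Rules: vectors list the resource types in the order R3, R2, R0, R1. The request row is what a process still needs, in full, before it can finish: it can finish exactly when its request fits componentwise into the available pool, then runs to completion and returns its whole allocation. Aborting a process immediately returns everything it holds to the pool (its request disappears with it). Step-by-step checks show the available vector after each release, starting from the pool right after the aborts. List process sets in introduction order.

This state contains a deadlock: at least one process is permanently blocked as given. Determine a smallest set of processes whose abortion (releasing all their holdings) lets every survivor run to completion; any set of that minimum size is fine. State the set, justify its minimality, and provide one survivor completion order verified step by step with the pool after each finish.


Abort proc-B.
Key observation: before aborting proc-B, proc-H was permanently blocked — no order could ever run it; afterwards it completes at step 3.
Minimality: the empty abort set fails — the state is deadlocked as it stands.
Survivors finish in the order: proc-F, proc-I, proc-H, proc-C, proc-G. Step-by-step check (pool after the aborts first):
  pool = (6, 5, 4, 1)
  run proc-F (needs (0, 0, 3, 0), free (6, 5, 4, 1)); after release of (0, 0, 0, 1) the pool is (6, 5, 4, 2)
  run proc-I (needs (2, 1, 1, 2), free (6, 5, 4, 2)); after release of (2, 1, 0, 1) the pool is (8, 6, 4, 3)
  run proc-H (needs (5, 1, 4, 1), free (8, 6, 4, 3)); after release of (2, 1, 0, 2) the pool is (10, 7, 4, 5)
  run proc-C (needs (2, 7, 2, 2), free (10, 7, 4, 5)); after release of (3, 2, 2, 0) the pool is (13, 9, 6, 5)
  run proc-G (needs (3, 0, 1, 2), free (13, 9, 6, 5)); after release of (2, 1, 0, 1) the pool is (15, 10, 6, 6)


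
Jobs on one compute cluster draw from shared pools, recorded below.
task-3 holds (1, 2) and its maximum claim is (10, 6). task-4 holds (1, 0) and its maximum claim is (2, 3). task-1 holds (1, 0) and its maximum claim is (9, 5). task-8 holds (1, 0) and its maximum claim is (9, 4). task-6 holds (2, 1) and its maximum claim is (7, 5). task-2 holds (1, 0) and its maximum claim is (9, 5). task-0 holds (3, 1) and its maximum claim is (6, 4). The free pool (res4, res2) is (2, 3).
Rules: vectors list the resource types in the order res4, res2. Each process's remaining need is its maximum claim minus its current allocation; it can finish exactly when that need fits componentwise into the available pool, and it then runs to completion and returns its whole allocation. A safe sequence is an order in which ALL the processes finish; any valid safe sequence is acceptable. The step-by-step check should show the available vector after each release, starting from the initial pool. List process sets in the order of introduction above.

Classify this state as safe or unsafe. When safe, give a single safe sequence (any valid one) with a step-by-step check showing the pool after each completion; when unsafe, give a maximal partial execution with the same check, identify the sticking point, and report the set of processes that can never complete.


SAFE — a valid safe sequence is task-4, task-0, task-6, task-8, task-3, task-2, task-1.
Key observation: task-4 marks the first exact bind of the order: its need (1, 3) fits the free (2, 3) with zero slack on a requested resource.
Verifying each step:
  pool = (2, 3)
  task-4: need (1, 3) fits (2, 3); releases (1, 0), pool now (3, 3)
  task-0: need (3, 3) fits (3, 3); releases (3, 1), pool now (6, 4)
  task-6: need (5, 4) fits (6, 4); releases (2, 1), pool now (8, 5)
  task-8: need (8, 4) fits (8, 5); releases (1, 0), pool now (9, 5)
  task-3: need (9, 4) fits (9, 5); releases (1, 2), pool now (10, 7)
  task-2: need (8, 5) fits (10, 7); releases (1, 0), pool now (11, 7)
  task-1: need (8, 5) fits (11, 7); releases (1, 0), pool now (12, 7)


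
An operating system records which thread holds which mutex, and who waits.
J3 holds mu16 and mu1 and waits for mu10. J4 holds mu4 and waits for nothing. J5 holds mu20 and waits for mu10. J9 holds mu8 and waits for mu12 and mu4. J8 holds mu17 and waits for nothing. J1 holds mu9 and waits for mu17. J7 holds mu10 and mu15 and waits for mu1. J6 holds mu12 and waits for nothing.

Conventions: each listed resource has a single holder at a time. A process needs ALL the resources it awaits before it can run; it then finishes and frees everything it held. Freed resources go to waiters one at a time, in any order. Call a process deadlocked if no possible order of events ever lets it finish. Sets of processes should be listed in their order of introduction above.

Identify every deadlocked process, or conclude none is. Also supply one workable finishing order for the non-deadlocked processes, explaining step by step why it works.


Deadlocked: J3, J5 and J7.
Key observation: the cycle J3 -> J7 -> J3 can never break — each member waits on the next; J5 waits into the deadlock from upstream.
A valid finishing order for the others: J4, J6, J8, J9, J1.
Check, step by step:
  run J4 (it waits on nothing); releases mu4
  run J6 (it waits on nothing); releases mu12
  run J8 (it waits on nothing); releases mu17
  J9 waits on mu12 and mu4 — all released -> runs and releases mu8
  J1 waits on mu17 — all released -> runs and releases mu9


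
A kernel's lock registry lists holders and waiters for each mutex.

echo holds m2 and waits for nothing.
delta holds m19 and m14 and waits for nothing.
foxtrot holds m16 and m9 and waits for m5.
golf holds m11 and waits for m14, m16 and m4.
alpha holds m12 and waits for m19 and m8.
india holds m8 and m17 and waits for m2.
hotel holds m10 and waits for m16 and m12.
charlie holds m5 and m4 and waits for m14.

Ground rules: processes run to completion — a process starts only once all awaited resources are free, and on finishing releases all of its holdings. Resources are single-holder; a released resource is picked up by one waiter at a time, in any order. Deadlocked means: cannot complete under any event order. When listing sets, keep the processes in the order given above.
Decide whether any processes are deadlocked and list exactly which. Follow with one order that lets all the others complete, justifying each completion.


The deadlocked set is empty.
Key observation: every chain of waits terminates; starting from the processes that wait on nothing, all the rest unlock in turn.
One completion order for the rest: echo, india, delta, charlie, alpha, foxtrot, golf, hotel.
Verifying each step:
  echo: no waits; runs immediately, freeing m2
  run india (all its waits — m2 — are resolved); releases m8 and m17
  delta: no waits; runs immediately, freeing m19 and m14
  run charlie (all its waits — m14 — are resolved); releases m5 and m4
  run alpha (all its waits — m19 and m8 — are resolved); releases m12
  run foxtrot (all its waits — m5 — are resolved); releases m16 and m9
  run golf (all its waits — m14, m16 and m4 — are resolved); releases m11
  run hotel (all its waits — m16 and m12 — are resolved); releases m10


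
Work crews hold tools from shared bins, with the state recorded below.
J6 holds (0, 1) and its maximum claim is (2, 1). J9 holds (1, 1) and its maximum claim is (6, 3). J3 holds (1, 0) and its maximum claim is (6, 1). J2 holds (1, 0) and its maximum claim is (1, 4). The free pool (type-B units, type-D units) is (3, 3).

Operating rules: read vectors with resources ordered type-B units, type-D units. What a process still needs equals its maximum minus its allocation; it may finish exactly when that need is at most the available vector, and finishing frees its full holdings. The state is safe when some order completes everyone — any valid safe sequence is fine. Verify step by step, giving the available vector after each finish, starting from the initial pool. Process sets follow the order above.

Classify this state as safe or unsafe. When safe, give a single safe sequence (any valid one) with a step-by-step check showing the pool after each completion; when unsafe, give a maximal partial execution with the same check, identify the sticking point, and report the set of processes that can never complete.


UNSAFE — no complete ordering exists.
Key observation: after J6, J2 complete, (4, 4) is the best the pool ever gets, yet each leftover process wants more type-B units.
Going as far as possible: J6, J2; after that, nothing fits. Verifying each step:
  pool = (3, 3)
  J6: need (2, 0) fits (3, 3); releases (0, 1), pool now (3, 4)
  J2: need (0, 4) fits (3, 4); releases (1, 0), pool now (4, 4)
  J9 cannot run: need (5, 2) vs free (4, 4) (insufficient type-B units)
  J3 cannot run: need (5, 1) vs free (4, 4) (insufficient type-B units)
Never able to finish: J9 and J3.


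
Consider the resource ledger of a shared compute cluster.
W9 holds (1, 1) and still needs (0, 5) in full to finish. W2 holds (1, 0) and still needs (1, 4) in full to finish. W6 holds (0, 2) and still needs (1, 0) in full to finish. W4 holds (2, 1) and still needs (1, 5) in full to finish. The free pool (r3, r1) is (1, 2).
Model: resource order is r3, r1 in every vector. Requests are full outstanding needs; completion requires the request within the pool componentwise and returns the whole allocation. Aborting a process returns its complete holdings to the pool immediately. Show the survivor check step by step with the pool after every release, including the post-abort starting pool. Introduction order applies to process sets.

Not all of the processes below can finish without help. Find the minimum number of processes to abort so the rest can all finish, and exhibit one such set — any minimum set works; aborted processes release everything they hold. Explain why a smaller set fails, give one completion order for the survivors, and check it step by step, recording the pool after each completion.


Abort W4.
Key observation: aborting W4 returns (2, 1), and W9 — hopeless before — runs at step 3 with the returned capacity in the pool.
Minimality: the empty abort set fails — the state is deadlocked as it stands.
One survivor order: W6, W2, W9. Step-by-step check (post-abort pool first):
  pool = (3, 3)
  W6 needs (1, 0) <= (3, 3) -> finishes; pool += (0, 2) = (3, 5)
  W2 needs (1, 4) <= (3, 5) -> finishes; pool += (1, 0) = (4, 5)
  W9 needs (0, 5) <= (4, 5) -> finishes; pool += (1, 1) = (5, 6)


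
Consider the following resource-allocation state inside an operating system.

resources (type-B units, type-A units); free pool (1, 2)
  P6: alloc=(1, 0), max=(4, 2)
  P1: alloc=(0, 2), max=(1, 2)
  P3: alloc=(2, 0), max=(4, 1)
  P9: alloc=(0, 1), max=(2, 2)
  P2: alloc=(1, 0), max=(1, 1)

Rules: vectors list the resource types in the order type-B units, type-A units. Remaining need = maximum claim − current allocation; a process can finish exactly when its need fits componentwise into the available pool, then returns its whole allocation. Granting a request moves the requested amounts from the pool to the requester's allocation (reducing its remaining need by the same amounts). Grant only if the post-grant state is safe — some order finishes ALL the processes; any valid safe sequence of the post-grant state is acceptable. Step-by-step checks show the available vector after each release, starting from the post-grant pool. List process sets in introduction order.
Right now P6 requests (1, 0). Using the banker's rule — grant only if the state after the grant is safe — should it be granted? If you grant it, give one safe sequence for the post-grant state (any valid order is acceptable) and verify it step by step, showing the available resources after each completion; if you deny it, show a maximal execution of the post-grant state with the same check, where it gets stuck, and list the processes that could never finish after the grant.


DENY: after the grant no complete ordering would exist.
Key observation: P2, P1 can finish, but then (1, 4) is all there is, and the blocked group's type-B units demands exceed it.
After a pretend grant, a maximal execution: P2, P1 — then nothing else fits. Check, step by step:
  pool = (0, 2)
  P2 needs (0, 1) <= (0, 2) -> finishes; pool += (1, 0) = (1, 2)
  P1 needs (1, 0) <= (1, 2) -> finishes; pool += (0, 2) = (1, 4)
  P6 still needs (2, 2) but only (1, 4) is free — short on type-B units
  P3 still needs (2, 1) but only (1, 4) is free — short on type-B units
  P9 still needs (2, 1) but only (1, 4) is free — short on type-B units
Post-grant, the permanently blocked set is P6, P3 and P9.


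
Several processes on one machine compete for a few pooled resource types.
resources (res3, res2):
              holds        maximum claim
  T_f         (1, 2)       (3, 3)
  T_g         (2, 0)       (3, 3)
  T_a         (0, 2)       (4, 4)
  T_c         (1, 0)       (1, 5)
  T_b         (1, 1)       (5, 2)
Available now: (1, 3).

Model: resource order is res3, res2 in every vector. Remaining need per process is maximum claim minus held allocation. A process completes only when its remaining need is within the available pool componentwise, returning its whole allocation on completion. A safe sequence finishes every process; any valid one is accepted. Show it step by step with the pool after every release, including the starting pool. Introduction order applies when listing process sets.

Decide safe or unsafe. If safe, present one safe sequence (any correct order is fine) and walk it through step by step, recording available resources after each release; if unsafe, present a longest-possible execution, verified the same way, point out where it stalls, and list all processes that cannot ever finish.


SAFE. One safe sequence: T_g, T_f, T_c, T_b, T_a.
Key observation: at T_g the run first touches a limit — (1, 3) against (1, 3), exact on a resource it actually requests.
Check, step by step:
  pool = (1, 3)
  T_g: need (1, 3) fits (1, 3); releases (2, 0), pool now (3, 3)
  T_f: need (2, 1) fits (3, 3); releases (1, 2), pool now (4, 5)
  T_c: need (0, 5) fits (4, 5); releases (1, 0), pool now (5, 5)
  T_b: need (4, 1) fits (5, 5); releases (1, 1), pool now (6, 6)
  T_a: need (4, 2) fits (6, 6); releases (0, 2), pool now (6, 8)


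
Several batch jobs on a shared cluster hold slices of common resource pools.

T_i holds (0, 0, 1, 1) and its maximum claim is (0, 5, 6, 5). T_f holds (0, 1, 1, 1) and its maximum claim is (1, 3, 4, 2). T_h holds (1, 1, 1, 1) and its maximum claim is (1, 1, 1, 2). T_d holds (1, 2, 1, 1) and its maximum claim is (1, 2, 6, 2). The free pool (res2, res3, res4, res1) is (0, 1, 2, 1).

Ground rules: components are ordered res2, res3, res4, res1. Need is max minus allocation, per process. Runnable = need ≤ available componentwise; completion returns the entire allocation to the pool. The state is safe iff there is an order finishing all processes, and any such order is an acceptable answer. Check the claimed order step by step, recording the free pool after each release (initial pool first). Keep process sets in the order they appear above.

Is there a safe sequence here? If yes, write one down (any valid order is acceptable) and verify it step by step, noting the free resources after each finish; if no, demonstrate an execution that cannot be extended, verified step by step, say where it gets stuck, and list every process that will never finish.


The state is UNSAFE.
Key observation: the wall is res4: completing T_h, T_f brings the pool only to (1, 3, 4, 3), and all the rest need more.
Going as far as possible: T_h, T_f; after that, nothing fits. Step-by-step check:
  pool = (0, 1, 2, 1)
  T_h: need (0, 0, 0, 1) fits (0, 1, 2, 1); releases (1, 1, 1, 1), pool now (1, 2, 3, 2)
  T_f: need (1, 2, 3, 1) fits (1, 2, 3, 2); releases (0, 1, 1, 1), pool now (1, 3, 4, 3)
  blocked: T_i wants (0, 5, 5, 4), pool (1, 3, 4, 3) — not enough res3, res4 and res1
  blocked: T_d wants (0, 0, 5, 1), pool (1, 3, 4, 3) — not enough res4
Permanently blocked: T_i and T_d.


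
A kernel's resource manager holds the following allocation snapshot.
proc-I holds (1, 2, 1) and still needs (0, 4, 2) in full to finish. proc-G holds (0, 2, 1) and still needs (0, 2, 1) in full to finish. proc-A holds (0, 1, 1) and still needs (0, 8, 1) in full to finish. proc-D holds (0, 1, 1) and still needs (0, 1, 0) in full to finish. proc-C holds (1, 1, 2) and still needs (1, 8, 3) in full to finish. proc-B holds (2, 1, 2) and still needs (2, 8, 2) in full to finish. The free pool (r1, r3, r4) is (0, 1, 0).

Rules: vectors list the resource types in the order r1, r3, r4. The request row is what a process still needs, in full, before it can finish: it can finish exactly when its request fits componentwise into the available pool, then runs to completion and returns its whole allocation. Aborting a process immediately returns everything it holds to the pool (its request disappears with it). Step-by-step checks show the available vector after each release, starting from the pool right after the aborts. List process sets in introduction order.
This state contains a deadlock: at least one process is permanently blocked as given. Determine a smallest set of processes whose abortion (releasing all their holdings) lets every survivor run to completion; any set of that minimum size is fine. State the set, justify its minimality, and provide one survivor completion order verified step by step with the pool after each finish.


The answer: abort proc-A and proc-B.
Key observation: proc-C was stuck for good until proc-A and proc-B gave back (2, 2, 3); in the order shown it finishes at step 4.
Why nothing smaller works — every single abort fails: proc-I alone leaves proc-A blocked (short on r3); proc-G alone leaves proc-A blocked (short on r3); proc-A alone leaves proc-C blocked (short on r3); proc-D alone leaves proc-A blocked (short on r3); proc-C alone leaves proc-A blocked (short on r3); proc-B alone leaves proc-A blocked (short on r3).
One survivor order: proc-G, proc-I, proc-D, proc-C. Walking it through (post-abort pool first):
  pool = (2, 3, 3)
  run proc-G (needs (0, 2, 1), free (2, 3, 3)); after release of (0, 2, 1) the pool is (2, 5, 4)
  run proc-I (needs (0, 4, 2), free (2, 5, 4)); after release of (1, 2, 1) the pool is (3, 7, 5)
  run proc-D (needs (0, 1, 0), free (3, 7, 5)); after release of (0, 1, 1) the pool is (3, 8, 6)
  run proc-C (needs (1, 8, 3), free (3, 8, 6)); after release of (1, 1, 2) the pool is (4, 9, 8)


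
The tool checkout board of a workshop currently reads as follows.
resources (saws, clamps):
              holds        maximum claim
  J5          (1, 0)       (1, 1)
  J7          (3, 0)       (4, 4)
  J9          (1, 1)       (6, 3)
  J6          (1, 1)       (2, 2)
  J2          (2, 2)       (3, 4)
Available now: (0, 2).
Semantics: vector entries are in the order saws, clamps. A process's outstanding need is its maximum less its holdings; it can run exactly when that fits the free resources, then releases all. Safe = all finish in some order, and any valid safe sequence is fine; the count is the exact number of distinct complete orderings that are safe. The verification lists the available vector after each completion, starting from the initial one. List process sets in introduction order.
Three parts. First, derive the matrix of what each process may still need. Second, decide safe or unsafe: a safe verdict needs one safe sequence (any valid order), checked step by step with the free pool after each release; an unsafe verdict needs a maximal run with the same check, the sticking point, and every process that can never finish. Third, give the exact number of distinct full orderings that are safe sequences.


(1) Remaining need (order saws, clamps):
  J5: (0, 1)
  J7: (1, 4)
  J9: (5, 2)
  J6: (1, 1)
  J2: (1, 2)
(2) SAFE, for example via the order J5, J2, J7, J6, J9.
Key observation: reading the order forward, J2 is the first process whose need (1, 2) meets the free pool (1, 2) exactly on a resource it requests.
Step-by-step check:
  pool = (0, 2)
  J5: need (0, 1) fits (0, 2); releases (1, 0), pool now (1, 2)
  J2: need (1, 2) fits (1, 2); releases (2, 2), pool now (3, 4)
  J7: need (1, 4) fits (3, 4); releases (3, 0), pool now (6, 4)
  J6: need (1, 1) fits (6, 4); releases (1, 1), pool now (7, 5)
  J9: need (5, 2) fits (7, 5); releases (1, 1), pool now (8, 6)
(3) The exact count: 4 of the possible complete orderings are safe sequences.


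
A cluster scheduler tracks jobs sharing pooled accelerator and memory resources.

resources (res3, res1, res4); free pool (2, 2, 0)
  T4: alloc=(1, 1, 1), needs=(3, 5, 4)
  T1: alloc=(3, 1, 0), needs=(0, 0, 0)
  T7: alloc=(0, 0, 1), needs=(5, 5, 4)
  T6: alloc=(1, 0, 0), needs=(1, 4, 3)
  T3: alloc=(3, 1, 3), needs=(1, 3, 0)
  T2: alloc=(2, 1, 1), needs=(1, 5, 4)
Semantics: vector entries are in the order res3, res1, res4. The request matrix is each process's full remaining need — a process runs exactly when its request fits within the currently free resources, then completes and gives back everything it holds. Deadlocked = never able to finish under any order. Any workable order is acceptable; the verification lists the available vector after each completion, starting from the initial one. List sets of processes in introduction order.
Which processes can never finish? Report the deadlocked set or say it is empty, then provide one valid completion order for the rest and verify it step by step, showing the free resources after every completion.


The deadlocked set is T4, T7 and T2.
Key observation: the wall is res1: completing T1, T3, T6 brings the pool only to (9, 4, 3), and all the rest need more.
A valid finishing order for the others: T1, T3, T6. Check, step by step:
  pool = (2, 2, 0)
  T1: need (0, 0, 0) fits (2, 2, 0); releases (3, 1, 0), pool now (5, 3, 0)
  T3: need (1, 3, 0) fits (5, 3, 0); releases (3, 1, 3), pool now (8, 4, 3)
  T6: need (1, 4, 3) fits (8, 4, 3); releases (1, 0, 0), pool now (9, 4, 3)
None of the blocked processes ever fits:
  blocked: T4 wants (3, 5, 4), pool (9, 4, 3) — not enough res1 and res4
  blocked: T7 wants (5, 5, 4), pool (9, 4, 3) — not enough res1 and res4
  blocked: T2 wants (1, 5, 4), pool (9, 4, 3) — not enough res1 and res4


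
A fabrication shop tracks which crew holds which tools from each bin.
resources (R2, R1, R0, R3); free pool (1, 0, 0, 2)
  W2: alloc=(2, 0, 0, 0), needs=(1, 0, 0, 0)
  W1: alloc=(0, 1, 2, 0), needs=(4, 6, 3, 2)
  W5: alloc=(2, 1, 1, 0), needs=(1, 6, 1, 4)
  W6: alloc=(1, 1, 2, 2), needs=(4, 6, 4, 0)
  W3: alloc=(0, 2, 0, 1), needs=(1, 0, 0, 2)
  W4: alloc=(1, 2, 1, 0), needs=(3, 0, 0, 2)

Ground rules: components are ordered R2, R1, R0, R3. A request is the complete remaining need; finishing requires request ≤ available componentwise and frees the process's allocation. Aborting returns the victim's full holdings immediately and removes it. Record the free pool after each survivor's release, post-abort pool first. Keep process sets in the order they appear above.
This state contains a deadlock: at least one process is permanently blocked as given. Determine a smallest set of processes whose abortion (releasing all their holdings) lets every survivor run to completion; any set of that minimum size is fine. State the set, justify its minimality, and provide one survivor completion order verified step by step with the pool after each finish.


The answer: abort W1 and W6.
Key observation: aborting W1 and W6 returns (1, 2, 4, 2), and W5 — hopeless before — runs at step 4 with the returned capacity in the pool.
Minimality, checking each single-abort alternative: W2 alone leaves W1 blocked (short on R1 and R0); W1 alone leaves W5 blocked (short on R1 and R3); W5 alone leaves W1 blocked (short on R1 and R0); W6 alone leaves W1 blocked (short on R1); W3 alone leaves W1 blocked (short on R1 and R0); W4 alone leaves W1 blocked (short on R1 and R0).
Survivors finish in the order: W2, W3, W4, W5. Walking it through (pool after the aborts first):
  pool = (2, 2, 4, 4)
  W2: need (1, 0, 0, 0) fits (2, 2, 4, 4); releases (2, 0, 0, 0), pool now (4, 2, 4, 4)
  W3: need (1, 0, 0, 2) fits (4, 2, 4, 4); releases (0, 2, 0, 1), pool now (4, 4, 4, 5)
  W4: need (3, 0, 0, 2) fits (4, 4, 4, 5); releases (1, 2, 1, 0), pool now (5, 6, 5, 5)
  W5: need (1, 6, 1, 4) fits (5, 6, 5, 5); releases (2, 1, 1, 0), pool now (7, 7, 6, 5)


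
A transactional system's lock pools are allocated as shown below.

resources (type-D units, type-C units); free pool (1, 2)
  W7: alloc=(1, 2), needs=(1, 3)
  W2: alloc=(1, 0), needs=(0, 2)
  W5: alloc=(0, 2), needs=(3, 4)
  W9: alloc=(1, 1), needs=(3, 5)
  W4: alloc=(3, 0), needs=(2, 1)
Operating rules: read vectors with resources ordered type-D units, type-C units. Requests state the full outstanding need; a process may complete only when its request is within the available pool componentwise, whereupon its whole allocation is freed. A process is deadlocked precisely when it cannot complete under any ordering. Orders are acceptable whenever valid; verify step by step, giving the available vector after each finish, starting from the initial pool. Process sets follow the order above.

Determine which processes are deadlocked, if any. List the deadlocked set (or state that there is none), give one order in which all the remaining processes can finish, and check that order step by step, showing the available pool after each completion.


Deadlocked set: W7, W5 and W9.
Key observation: the wall is type-C units: completing W2, W4 brings the pool only to (5, 2), and all the rest need more.
One completion order for the rest: W2, W4. Walking it through:
  pool = (1, 2)
  run W2 (needs (0, 2), free (1, 2)); after release of (1, 0) the pool is (2, 2)
  run W4 (needs (2, 1), free (2, 2)); after release of (3, 0) the pool is (5, 2)
None of the blocked processes ever fits:
  W7 cannot run: need (1, 3) vs free (5, 2) (insufficient type-C units)
  W5 cannot run: need (3, 4) vs free (5, 2) (insufficient type-C units)
  W9 cannot run: need (3, 5) vs free (5, 2) (insufficient type-C units)


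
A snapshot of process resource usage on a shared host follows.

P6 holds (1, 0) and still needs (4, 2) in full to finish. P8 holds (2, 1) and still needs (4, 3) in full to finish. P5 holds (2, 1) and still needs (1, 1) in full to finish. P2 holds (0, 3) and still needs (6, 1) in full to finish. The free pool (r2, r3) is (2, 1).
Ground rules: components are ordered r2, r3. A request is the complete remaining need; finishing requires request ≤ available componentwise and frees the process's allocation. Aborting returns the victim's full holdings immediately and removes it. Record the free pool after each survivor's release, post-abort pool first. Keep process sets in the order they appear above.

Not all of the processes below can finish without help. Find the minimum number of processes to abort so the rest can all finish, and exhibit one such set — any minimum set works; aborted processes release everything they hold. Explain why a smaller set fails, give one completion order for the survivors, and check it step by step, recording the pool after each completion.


Minimum abort set: P8.
Key observation: the deadlocked P2 becomes finishable only because P8 released (2, 1); it completes at step 3 below.
Why nothing smaller works: aborting no one leaves the state deadlocked as given.
One survivor order: P5, P6, P2. Walking it through (post-abort pool first):
  pool = (4, 2)
  run P5 (needs (1, 1), free (4, 2)); after release of (2, 1) the pool is (6, 3)
  run P6 (needs (4, 2), free (6, 3)); after release of (1, 0) the pool is (7, 3)
  run P2 (needs (6, 1), free (7, 3)); after release of (0, 3) the pool is (7, 6)


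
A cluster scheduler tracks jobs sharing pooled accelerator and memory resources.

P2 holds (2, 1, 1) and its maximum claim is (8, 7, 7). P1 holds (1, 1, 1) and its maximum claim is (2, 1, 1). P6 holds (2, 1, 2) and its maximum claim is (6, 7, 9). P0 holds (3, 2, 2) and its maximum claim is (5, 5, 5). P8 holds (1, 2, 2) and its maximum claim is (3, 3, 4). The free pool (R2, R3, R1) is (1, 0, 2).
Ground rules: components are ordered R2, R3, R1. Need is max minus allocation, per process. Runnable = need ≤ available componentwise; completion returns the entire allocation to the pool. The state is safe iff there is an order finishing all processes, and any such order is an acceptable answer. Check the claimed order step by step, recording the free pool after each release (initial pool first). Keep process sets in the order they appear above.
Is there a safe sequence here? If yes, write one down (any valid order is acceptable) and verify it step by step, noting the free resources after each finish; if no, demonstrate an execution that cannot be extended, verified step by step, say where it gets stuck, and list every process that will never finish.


UNSAFE.
Key observation: P1, P8, P0 can finish, but then (6, 5, 7) is all there is, and the blocked group's R3 demands exceed it.
Going as far as possible: P1, P8, P0; after that, nothing fits. Step-by-step check:
  pool = (1, 0, 2)
  run P1 (needs (1, 0, 0), free (1, 0, 2)); after release of (1, 1, 1) the pool is (2, 1, 3)
  run P8 (needs (2, 1, 2), free (2, 1, 3)); after release of (1, 2, 2) the pool is (3, 3, 5)
  run P0 (needs (2, 3, 3), free (3, 3, 5)); after release of (3, 2, 2) the pool is (6, 5, 7)
  P2 still needs (6, 6, 6) but only (6, 5, 7) is free — short on R3
  P6 still needs (4, 6, 7) but only (6, 5, 7) is free — short on R3
Processes that can never finish: P2 and P6.
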